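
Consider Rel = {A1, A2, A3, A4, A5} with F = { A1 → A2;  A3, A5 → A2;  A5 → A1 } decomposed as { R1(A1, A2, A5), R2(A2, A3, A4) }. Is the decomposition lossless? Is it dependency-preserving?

lossy but dependency-preserving

Lossless test: (A2)⁺ = {A2}, which is a superkey of neither fragment — lossy.
Dependency preservation: A3, A5 → A2 is not contained in any single fragment, but the restricted closure of its left-hand side across the fragments still reaches the right-hand side; the remaining FDs each lie inside some fragment. All dependencies are preserved.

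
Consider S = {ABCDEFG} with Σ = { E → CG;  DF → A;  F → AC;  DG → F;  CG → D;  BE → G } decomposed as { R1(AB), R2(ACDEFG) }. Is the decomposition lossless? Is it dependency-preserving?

Lossless test: (A)⁺ = {A}, which is a superkey of neither fragment — lossy.
Dependency preservation: BE → G is not contained in any single fragment, but the restricted closure of its left-hand side across the fragments still reaches the right-hand side; the remaining FDs each lie inside some fragment. All dependencies are preserved.

lossy but dependency-preserving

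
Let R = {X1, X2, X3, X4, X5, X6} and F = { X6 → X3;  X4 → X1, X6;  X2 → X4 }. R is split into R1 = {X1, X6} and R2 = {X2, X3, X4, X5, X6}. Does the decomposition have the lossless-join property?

Common attributes: R1 ∩ R2 = {X6}.
Closure of {X6}: X6 → X3 applies, adding X3. So (X6)⁺ = {X3, X6}.
The closure contains neither all of R1 = {X1, X6} nor all of R2 = {X2, X3, X4, X5, X6}, so the common attributes are not a superkey of either fragment. The join is lossy.

No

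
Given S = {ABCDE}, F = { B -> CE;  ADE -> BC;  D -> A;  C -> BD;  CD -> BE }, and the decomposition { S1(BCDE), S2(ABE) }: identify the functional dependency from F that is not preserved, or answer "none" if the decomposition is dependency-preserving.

Check D → A: no single fragment contains all of {AD}, and the restricted closure of {D} across the fragments never reaches {A}.
B → CE is preserved.
ADE → BC is preserved.
C → BD is preserved.
CD → BE is preserved.

D -> A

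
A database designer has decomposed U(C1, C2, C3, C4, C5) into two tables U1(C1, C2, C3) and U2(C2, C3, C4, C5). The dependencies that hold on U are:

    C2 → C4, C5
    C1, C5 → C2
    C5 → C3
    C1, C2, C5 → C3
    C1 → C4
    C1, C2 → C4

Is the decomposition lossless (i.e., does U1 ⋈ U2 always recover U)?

Yes

Common attributes: U1 ∩ U2 = {C2, C3}.
Closure of {C2, C3}: C2 → C4, C5 applies, adding C4, C5. So (C2, C3)⁺ = {C2, C3, C4, C5}.
This closure contains every attribute of U2, so U1 ∩ U2 → U2. The join is lossless.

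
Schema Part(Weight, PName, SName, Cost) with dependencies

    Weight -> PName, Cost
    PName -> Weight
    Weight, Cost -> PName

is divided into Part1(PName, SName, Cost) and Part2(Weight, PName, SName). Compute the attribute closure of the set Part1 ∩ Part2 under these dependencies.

Part1 ∩ Part2 = {PName, SName}.
PName → Weight applies, adding Weight
Weight → PName, Cost applies, adding Cost
Closure: {Weight, PName, SName, Cost}.

Weight, PName, SName, Cost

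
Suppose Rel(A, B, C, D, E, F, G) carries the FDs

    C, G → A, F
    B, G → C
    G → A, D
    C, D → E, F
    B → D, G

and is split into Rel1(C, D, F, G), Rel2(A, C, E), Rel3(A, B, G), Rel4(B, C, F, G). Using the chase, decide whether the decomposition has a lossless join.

No

Chase test. Columns are A, B, C, D, E, F, G; row i has aⱼ where attribute j ∈ Reli, else bᵢⱼ.
Initial tableau (one row per fragment):
  row 1: b11 b12 a3 a4 b15 a6 a7
  row 2: a1 b22 a3 b24 a5 b26 b27
  row 3: a1 a2 b33 b34 b35 b36 a7
  row 4: b41 a2 a3 b44 b45 a6 a7
Rows 1 and 4 agree on C, G; apply C, G→A, F and equate their A, F entries.
Rows 3 and 4 agree on B, G; apply B, G→C and equate their C entries.
Rows 1 and 3 agree on G; apply G→A, D and equate their A, D entries.
Rows 1 and 4 agree on G; apply G→A, D and equate their A, D entries.
Rows 1 and 3 agree on C, D; apply C, D→E, F and equate their E, F entries.
Rows 1 and 4 agree on C, D; apply C, D→E, F and equate their E, F entries.
No row becomes fully distinguished — the join is lossy.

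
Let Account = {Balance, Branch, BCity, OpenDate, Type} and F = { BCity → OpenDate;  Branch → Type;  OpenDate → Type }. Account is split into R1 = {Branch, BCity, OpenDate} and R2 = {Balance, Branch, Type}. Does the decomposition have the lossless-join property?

Common attributes: R1 ∩ R2 = {Branch}.
Closure of {Branch}: Branch → Type applies, adding Type. So (Branch)⁺ = {Branch, Type}.
The closure contains neither all of R1 = {Branch, BCity, OpenDate} nor all of R2 = {Balance, Branch, Type}, so the common attributes are not a superkey of either fragment. The join is lossy.

No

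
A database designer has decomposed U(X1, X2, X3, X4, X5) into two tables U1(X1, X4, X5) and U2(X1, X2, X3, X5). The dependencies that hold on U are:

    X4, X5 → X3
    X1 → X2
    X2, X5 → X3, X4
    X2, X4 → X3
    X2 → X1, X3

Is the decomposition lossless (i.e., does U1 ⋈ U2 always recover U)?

Yes

Common attributes: U1 ∩ U2 = {X1, X5}.
Closure of {X1, X5}: X1 → X2 applies, adding X2; X2, X5 → X3, X4 applies, adding X3, X4. So (X1, X5)⁺ = {X1, X2, X3, X4, X5}.
This closure contains every attribute of U1, so U1 ∩ U2 → U1. The join is lossless.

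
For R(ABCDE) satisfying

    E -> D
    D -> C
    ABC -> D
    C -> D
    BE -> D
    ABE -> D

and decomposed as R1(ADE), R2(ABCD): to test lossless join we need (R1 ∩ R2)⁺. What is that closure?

R1 ∩ R2 = {AD}.
D → C applies, adding C
Closure: {ACD}.

ACD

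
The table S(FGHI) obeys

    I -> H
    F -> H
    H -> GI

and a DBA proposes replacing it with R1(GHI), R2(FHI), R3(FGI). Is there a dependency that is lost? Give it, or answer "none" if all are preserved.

none

I → H lies within R1.
F → H lies within R2.
H → GI lies within R1.
Every dependency is enforceable on the fragments, so the decomposition is dependency-preserving.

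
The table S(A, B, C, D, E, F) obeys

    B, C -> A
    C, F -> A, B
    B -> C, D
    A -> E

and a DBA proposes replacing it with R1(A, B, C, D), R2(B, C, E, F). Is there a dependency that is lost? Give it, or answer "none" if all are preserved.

Check A → E: no single fragment contains all of {A, E}, and the restricted closure of {A} across the fragments never reaches {E}.
B, C → A is preserved.
C, F → A, B is preserved.
B → C, D is preserved.

A -> E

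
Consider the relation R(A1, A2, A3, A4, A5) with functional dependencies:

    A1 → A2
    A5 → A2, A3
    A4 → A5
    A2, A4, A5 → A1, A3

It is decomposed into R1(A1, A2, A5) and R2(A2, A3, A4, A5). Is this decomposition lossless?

Common attributes: R1 ∩ R2 = {A2, A5}.
Closure of {A2, A5}: A5 → A2, A3 applies, adding A3. So (A2, A5)⁺ = {A2, A3, A5}.
The closure contains neither all of R1 = {A1, A2, A5} nor all of R2 = {A2, A3, A4, A5}, so the common attributes are not a superkey of either fragment. The join is lossy.

No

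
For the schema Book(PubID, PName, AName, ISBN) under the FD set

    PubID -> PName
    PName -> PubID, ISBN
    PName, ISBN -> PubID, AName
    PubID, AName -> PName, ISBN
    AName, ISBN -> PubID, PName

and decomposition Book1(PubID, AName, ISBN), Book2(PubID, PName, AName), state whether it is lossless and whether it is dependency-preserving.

lossless and dependency-preserving

Lossless test: (PubID, AName)⁺ = {PubID, PName, AName, ISBN}, which contains all of one fragment — lossless.
Dependency preservation: PName → PubID, ISBN; PName, ISBN → PubID, AName; PubID, AName → PName, ISBN; AName, ISBN → PubID, PName are not contained in any single fragment, but the restricted closure of each left-hand side across the fragments still reaches the right-hand side; the remaining FDs each lie inside some fragment. All dependencies are preserved.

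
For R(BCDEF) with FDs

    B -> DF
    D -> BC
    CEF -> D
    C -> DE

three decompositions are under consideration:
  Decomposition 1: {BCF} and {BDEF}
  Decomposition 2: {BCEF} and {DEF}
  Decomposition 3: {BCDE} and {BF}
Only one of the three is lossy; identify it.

Decomposition 2

Decomposition 1: common = {BF}, closure = {BCDEF} → lossless.
Decomposition 2: common = {EF}, closure = {EF} → lossy.
Decomposition 3: common = {B}, closure = {BCDEF} → lossless.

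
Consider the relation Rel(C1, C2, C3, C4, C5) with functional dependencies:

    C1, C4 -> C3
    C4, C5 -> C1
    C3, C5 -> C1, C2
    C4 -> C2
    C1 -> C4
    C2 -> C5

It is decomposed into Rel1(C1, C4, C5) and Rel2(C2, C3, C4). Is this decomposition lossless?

Common attributes: Rel1 ∩ Rel2 = {C4}.
Closure of {C4}: C4 → C2 applies, adding C2; C2 → C5 applies, adding C5; C4, C5 → C1 applies, adding C1; C1, C4 → C3 applies, adding C3. So (C4)⁺ = {C1, C2, C3, C4, C5}.
This closure contains every attribute of Rel1, so Rel1 ∩ Rel2 → Rel1. The join is lossless.

Yes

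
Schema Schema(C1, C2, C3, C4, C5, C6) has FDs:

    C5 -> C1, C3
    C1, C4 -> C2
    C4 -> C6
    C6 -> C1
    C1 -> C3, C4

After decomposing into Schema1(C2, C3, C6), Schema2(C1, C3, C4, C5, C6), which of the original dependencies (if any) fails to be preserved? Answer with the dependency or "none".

C5 → C1, C3 lies within Schema2.
C1, C4 → C2: restricted closure across fragments reaches C2.
C4 → C6 lies within Schema2.
C6 → C1 lies within Schema2.
C1 → C3, C4 lies within Schema2.
Every dependency is enforceable on the fragments, so the decomposition is dependency-preserving.

none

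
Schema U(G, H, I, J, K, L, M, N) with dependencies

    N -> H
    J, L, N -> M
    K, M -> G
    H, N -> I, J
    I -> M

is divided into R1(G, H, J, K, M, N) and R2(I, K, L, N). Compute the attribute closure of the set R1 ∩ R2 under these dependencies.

G, H, I, J, K, M, N

R1 ∩ R2 = {K, N}.
N → H applies, adding H
H, N → I, J applies, adding I, J
I → M applies, adding M
K, M → G applies, adding G
Closure: {G, H, I, J, K, M, N}.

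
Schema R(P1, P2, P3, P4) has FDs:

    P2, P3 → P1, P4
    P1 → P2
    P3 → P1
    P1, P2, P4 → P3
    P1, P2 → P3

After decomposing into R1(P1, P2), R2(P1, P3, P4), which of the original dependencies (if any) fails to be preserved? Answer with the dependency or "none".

none

P2, P3 → P1, P4: restricted closure across fragments reaches P1, P4.
P1 → P2 lies within R1.
P3 → P1 lies within R2.
P1, P2, P4 → P3: restricted closure across fragments reaches P3.
P1, P2 → P3: restricted closure across fragments reaches P3.
Every dependency is enforceable on the fragments, so the decomposition is dependency-preserving.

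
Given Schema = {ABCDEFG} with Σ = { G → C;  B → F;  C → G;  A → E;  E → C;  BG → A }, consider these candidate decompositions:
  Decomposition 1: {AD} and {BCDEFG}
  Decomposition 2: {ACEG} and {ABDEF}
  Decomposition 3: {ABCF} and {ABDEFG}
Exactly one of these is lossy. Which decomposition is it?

Decomposition 1: common = {D}, closure = {D} → lossy.
Decomposition 2: common = {AE}, closure = {ACEG} → lossless.
Decomposition 3: common = {ABF}, closure = {ABCEFG} → lossless.

Decomposition 1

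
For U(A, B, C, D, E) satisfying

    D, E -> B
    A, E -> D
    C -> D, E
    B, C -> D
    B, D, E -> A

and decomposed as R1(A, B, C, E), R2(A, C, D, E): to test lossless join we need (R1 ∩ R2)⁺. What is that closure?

A, B, C, D, E

R1 ∩ R2 = {A, C, E}.
A, E → D applies, adding D
D, E → B applies, adding B
Closure: {A, B, C, D, E}.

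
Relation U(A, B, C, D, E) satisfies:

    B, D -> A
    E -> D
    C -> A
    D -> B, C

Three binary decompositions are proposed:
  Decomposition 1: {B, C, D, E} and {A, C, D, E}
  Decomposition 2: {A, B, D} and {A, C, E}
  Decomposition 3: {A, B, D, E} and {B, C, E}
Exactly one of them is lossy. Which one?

Decomposition 2

Decomposition 1: common = {C, D, E}, closure = {A, B, C, D, E} → lossless.
Decomposition 2: common = {A}, closure = {A} → lossy.
Decomposition 3: common = {B, E}, closure = {A, B, C, D, E} → lossless.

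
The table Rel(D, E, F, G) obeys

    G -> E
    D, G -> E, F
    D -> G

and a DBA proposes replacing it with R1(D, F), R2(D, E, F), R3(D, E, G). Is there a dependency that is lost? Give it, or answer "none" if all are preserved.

G → E lies within R3.
D, G → E, F: restricted closure across fragments reaches E, F.
D → G lies within R3.
Every dependency is enforceable on the fragments, so the decomposition is dependency-preserving.

none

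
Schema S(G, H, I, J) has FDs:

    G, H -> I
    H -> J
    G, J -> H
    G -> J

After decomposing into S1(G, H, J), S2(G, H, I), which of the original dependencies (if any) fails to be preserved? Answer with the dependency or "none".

none

G, H → I lies within S2.
H → J lies within S1.
G, J → H lies within S1.
G → J lies within S1.
Every dependency is enforceable on the fragments, so the decomposition is dependency-preserving.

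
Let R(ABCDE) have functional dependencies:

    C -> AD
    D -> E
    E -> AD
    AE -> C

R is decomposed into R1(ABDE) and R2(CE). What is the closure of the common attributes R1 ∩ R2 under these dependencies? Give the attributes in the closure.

ACDE

R1 ∩ R2 = {E}.
E → AD applies, adding AD
AE → C applies, adding C
Closure: {ACDE}.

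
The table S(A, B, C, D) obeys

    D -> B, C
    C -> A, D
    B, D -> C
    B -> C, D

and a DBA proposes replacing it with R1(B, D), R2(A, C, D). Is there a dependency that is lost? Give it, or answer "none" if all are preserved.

none

D → B, C: restricted closure across fragments reaches B, C.
C → A, D lies within R2.
B, D → C: restricted closure across fragments reaches C.
B → C, D: restricted closure across fragments reaches C, D.
Every dependency is enforceable on the fragments, so the decomposition is dependency-preserving.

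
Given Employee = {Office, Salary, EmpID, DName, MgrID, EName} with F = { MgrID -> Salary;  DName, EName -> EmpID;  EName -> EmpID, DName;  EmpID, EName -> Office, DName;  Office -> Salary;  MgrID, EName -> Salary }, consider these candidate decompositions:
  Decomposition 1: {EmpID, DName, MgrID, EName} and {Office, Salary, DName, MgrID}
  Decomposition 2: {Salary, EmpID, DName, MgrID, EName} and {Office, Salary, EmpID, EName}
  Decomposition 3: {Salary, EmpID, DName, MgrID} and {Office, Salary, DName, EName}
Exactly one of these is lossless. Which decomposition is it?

Decomposition 1: common = {DName, MgrID}, closure = {Salary, DName, MgrID} → lossy.
Decomposition 2: common = {Salary, EmpID, EName}, closure = {Office, Salary, EmpID, DName, EName} → lossless.
Decomposition 3: common = {Salary, DName}, closure = {Salary, DName} → lossy.

Decomposition 2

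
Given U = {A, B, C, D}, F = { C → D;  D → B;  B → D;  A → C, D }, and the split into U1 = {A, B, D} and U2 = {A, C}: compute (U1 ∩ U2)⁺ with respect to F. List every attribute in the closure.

A, B, C, D

U1 ∩ U2 = {A}.
A → C, D applies, adding C, D
D → B applies, adding B
Closure: {A, B, C, D}.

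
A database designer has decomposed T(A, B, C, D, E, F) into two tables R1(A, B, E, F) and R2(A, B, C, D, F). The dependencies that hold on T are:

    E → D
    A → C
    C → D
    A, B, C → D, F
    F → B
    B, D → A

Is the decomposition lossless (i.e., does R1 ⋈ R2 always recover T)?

Yes

Common attributes: R1 ∩ R2 = {A, B, F}.
Closure of {A, B, F}: A → C applies, adding C; C → D applies, adding D. So (A, B, F)⁺ = {A, B, C, D, F}.
This closure contains every attribute of R2, so R1 ∩ R2 → R2. The join is lossless.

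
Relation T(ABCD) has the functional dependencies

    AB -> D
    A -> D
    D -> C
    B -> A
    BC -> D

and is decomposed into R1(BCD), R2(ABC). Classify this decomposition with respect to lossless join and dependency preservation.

lossless but not dependency-preserving

Lossless test: (BC)⁺ = {ABCD}, which contains all of one fragment — lossless.
Dependency preservation: the restricted closure of {A} across the fragments never reaches {D}, so A → D cannot be enforced without a join — not preserved.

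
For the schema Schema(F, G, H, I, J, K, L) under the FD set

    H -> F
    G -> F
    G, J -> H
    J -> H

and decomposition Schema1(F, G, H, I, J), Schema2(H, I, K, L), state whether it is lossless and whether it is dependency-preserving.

lossy but dependency-preserving

Lossless test: (H, I)⁺ = {F, H, I}, which is a superkey of neither fragment — lossy.
Dependency preservation: every FD's attributes lie within a single fragment, so each can be enforced locally — preserved.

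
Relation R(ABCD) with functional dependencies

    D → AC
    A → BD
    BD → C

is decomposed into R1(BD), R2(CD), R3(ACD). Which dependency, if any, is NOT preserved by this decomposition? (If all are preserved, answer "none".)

D → AC lies within R3.
A → BD: restricted closure across fragments reaches BD.
BD → C: restricted closure across fragments reaches C.
Every dependency is enforceable on the fragments, so the decomposition is dependency-preserving.

none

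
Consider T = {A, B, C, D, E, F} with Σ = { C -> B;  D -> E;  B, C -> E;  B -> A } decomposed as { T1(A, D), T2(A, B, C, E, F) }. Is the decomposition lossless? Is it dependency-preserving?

Lossless test: (A)⁺ = {A}, which is a superkey of neither fragment — lossy.
Dependency preservation: the restricted closure of {D} across the fragments never reaches {E}, so D → E cannot be enforced without a join — not preserved.

lossy and not dependency-preserving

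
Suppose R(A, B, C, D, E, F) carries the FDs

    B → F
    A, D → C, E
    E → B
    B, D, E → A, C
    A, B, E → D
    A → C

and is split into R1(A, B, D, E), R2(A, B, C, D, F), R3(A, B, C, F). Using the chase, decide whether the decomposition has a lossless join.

Yes

Chase test. Columns are A, B, C, D, E, F; row i has aⱼ where attribute j ∈ Ri, else bᵢⱼ.
Initial tableau (one row per fragment):
  row 1: a1 a2 b13 a4 a5 b16
  row 2: a1 a2 a3 a4 b25 a6
  row 3: a1 a2 a3 b34 b35 a6
Rows 1 and 2 agree on B; apply B→F and equate their F entries.
Rows 1 and 2 agree on A, D; apply A, D→C, E and equate their C, E entries.
Row 1 is now all distinguished symbols — the join is lossless.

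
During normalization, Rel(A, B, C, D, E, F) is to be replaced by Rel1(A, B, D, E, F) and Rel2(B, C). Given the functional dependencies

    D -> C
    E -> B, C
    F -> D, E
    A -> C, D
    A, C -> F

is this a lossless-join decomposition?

No

Common attributes: Rel1 ∩ Rel2 = {B}.
No dependency enlarges {B}, so (B)⁺ = {B}.
The closure contains neither all of Rel1 = {A, B, D, E, F} nor all of Rel2 = {B, C}, so the common attributes are not a superkey of either fragment. The join is lossy.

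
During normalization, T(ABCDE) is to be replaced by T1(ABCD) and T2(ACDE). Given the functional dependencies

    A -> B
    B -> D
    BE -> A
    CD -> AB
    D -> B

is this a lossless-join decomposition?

Common attributes: T1 ∩ T2 = {ACD}.
Closure of {ACD}: A → B applies, adding B. So (ACD)⁺ = {ABCD}.
This closure contains every attribute of T1, so T1 ∩ T2 → T1. The join is lossless.

Yes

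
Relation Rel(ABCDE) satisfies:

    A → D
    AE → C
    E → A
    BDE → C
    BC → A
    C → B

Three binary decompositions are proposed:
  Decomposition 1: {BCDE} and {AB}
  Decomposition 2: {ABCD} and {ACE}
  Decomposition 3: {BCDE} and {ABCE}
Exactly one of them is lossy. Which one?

Decomposition 1

Decomposition 1: common = {B}, closure = {B} → lossy.
Decomposition 2: common = {AC}, closure = {ABCD} → lossless.
Decomposition 3: common = {BCE}, closure = {ABCDE} → lossless.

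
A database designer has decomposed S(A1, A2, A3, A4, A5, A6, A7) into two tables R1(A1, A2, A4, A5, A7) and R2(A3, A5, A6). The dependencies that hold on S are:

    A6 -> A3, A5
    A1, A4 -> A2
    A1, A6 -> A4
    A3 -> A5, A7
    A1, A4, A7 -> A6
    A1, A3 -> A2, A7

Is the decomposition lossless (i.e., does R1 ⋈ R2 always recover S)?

Common attributes: R1 ∩ R2 = {A5}.
No dependency enlarges {A5}, so (A5)⁺ = {A5}.
The closure contains neither all of R1 = {A1, A2, A4, A5, A7} nor all of R2 = {A3, A5, A6}, so the common attributes are not a superkey of either fragment. The join is lossy.

No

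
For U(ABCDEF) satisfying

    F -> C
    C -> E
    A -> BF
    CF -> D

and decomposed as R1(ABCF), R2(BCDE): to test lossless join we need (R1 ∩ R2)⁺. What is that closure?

R1 ∩ R2 = {BC}.
C → E applies, adding E
Closure: {BCE}.

BCE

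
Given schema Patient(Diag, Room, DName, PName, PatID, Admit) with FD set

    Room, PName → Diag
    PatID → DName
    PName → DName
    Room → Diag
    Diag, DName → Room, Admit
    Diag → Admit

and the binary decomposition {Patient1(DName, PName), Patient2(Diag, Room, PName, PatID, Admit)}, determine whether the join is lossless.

Common attributes: Patient1 ∩ Patient2 = {PName}.
Closure of {PName}: PName → DName applies, adding DName. So (PName)⁺ = {DName, PName}.
This closure contains every attribute of Patient1, so Patient1 ∩ Patient2 → Patient1. The join is lossless.

Yes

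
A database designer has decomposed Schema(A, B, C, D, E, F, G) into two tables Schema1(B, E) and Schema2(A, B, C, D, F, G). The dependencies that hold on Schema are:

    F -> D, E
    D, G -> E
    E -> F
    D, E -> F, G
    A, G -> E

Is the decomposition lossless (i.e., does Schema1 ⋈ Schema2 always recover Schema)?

No

Common attributes: Schema1 ∩ Schema2 = {B}.
No dependency enlarges {B}, so (B)⁺ = {B}.
The closure contains neither all of Schema1 = {B, E} nor all of Schema2 = {A, B, C, D, F, G}, so the common attributes are not a superkey of either fragment. The join is lossy.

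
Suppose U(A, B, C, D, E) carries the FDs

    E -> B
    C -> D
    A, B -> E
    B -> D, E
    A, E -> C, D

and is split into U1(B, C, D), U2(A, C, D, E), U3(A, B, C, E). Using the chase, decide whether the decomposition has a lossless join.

Yes

Chase test. Columns are A, B, C, D, E; row i has aⱼ where attribute j ∈ Ui, else bᵢⱼ.
Initial tableau (one row per fragment):
  row 1: b11 a2 a3 a4 b15
  row 2: a1 b22 a3 a4 a5
  row 3: a1 a2 a3 b34 a5
Rows 2 and 3 agree on E; apply E→B and equate their B entries.
Rows 1 and 3 agree on C; apply C→D and equate their D entries.
Rows 1 and 2 agree on B; apply B→D, E and equate their D, E entries.
Row 2 is now all distinguished symbols — the join is lossless.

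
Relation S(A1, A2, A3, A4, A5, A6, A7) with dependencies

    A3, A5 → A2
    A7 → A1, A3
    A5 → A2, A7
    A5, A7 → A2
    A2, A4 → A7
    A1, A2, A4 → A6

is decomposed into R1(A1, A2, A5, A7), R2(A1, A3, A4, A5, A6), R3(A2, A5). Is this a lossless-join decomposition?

Yes

Chase test. Columns are A1, A2, A3, A4, A5, A6, A7; row i has aⱼ where attribute j ∈ Ri, else bᵢⱼ.
Initial tableau (one row per fragment):
  row 1: a1 a2 b13 b14 a5 b16 a7
  row 2: a1 b22 a3 a4 a5 a6 b27
  row 3: b31 a2 b33 b34 a5 b36 b37
Rows 1 and 2 agree on A5; apply A5→A2, A7 and equate their A2, A7 entries.
Rows 1 and 3 agree on A5; apply A5→A2, A7 and equate their A2, A7 entries.
Rows 1 and 2 agree on A7; apply A7→A1, A3 and equate their A1, A3 entries.
Rows 1 and 3 agree on A7; apply A7→A1, A3 and equate their A1, A3 entries.
Row 2 is now all distinguished symbols — the join is lossless.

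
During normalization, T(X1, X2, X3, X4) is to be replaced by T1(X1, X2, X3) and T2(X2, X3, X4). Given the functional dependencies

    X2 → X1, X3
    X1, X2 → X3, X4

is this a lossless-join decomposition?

Yes

Common attributes: T1 ∩ T2 = {X2, X3}.
Closure of {X2, X3}: X2 → X1, X3 applies, adding X1; X1, X2 → X3, X4 applies, adding X4. So (X2, X3)⁺ = {X1, X2, X3, X4}.
This closure contains every attribute of T1, so T1 ∩ T2 → T1. The join is lossless.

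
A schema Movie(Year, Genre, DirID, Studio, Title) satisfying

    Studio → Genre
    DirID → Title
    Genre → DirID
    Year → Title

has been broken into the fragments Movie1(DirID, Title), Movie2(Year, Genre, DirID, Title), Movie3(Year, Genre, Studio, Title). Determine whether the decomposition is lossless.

Chase test. Columns are Year, Genre, DirID, Studio, Title; row i has aⱼ where attribute j ∈ Moviei, else bᵢⱼ.
Initial tableau (one row per fragment):
  row 1: b11 b12 a3 b14 a5
  row 2: a1 a2 a3 b24 a5
  row 3: a1 a2 b33 a4 a5
Rows 2 and 3 agree on Genre; apply Genre→DirID and equate their DirID entries.
Row 3 is now all distinguished symbols — the join is lossless.

Yes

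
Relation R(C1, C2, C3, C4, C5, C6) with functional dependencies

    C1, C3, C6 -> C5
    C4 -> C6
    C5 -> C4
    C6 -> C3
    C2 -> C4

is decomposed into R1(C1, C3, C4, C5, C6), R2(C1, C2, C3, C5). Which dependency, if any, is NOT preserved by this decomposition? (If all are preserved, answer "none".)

Check C2 → C4: no single fragment contains all of {C2, C4}, and the restricted closure of {C2} across the fragments never reaches {C4}.
C1, C3, C6 → C5 is preserved.
C4 → C6 is preserved.
C5 → C4 is preserved.
C6 → C3 is preserved.

C2 -> C4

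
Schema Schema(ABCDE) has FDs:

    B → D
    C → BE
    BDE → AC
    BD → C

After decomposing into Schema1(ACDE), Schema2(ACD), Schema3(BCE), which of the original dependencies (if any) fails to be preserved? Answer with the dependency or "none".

none

B → D: restricted closure across fragments reaches D.
C → BE lies within Schema3.
BDE → AC: restricted closure across fragments reaches AC.
BD → C: restricted closure across fragments reaches C.
Every dependency is enforceable on the fragments, so the decomposition is dependency-preserving.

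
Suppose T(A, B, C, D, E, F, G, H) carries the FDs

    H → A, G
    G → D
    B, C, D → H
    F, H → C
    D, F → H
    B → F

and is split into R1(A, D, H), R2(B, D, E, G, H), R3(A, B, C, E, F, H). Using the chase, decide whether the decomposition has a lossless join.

Chase test. Columns are A, B, C, D, E, F, G, H; row i has aⱼ where attribute j ∈ Ri, else bᵢⱼ.
Initial tableau (one row per fragment):
  row 1: a1 b12 b13 a4 b15 b16 b17 a8
  row 2: b21 a2 b23 a4 a5 b26 a7 a8
  row 3: a1 a2 a3 b34 a5 a6 b37 a8
Rows 1 and 2 agree on H; apply H→A, G and equate their A, G entries.
Rows 1 and 3 agree on H; apply H→A, G and equate their A, G entries.
Rows 1 and 3 agree on G; apply G→D and equate their D entries.
Rows 2 and 3 agree on B; apply B→F and equate their F entries.
Rows 2 and 3 agree on F, H; apply F, H→C and equate their C entries.
Row 2 is now all distinguished symbols — the join is lossless.

Yes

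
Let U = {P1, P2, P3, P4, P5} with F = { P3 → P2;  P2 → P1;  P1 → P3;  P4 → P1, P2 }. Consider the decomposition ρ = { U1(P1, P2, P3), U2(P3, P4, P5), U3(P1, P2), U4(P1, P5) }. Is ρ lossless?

Yes

Chase test. Columns are P1, P2, P3, P4, P5; row i has aⱼ where attribute j ∈ Ui, else bᵢⱼ.
Initial tableau (one row per fragment):
  row 1: a1 a2 a3 b14 b15
  row 2: b21 b22 a3 a4 a5
  row 3: a1 a2 b33 b34 b35
  row 4: a1 b42 b43 b44 a5
Rows 1 and 2 agree on P3; apply P3→P2 and equate their P2 entries.
Rows 1 and 2 agree on P2; apply P2→P1 and equate their P1 entries.
Rows 1 and 3 agree on P1; apply P1→P3 and equate their P3 entries.
Rows 1 and 4 agree on P1; apply P1→P3 and equate their P3 entries.
Rows 1 and 4 agree on P3; apply P3→P2 and equate their P2 entries.
Row 2 is now all distinguished symbols — the join is lossless.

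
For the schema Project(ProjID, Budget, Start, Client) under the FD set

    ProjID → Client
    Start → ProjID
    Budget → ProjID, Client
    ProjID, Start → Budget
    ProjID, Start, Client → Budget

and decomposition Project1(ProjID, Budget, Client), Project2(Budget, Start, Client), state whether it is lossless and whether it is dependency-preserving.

Lossless test: (Budget, Client)⁺ = {ProjID, Budget, Client}, which contains all of one fragment — lossless.
Dependency preservation: Start → ProjID; ProjID, Start → Budget; ProjID, Start, Client → Budget are not contained in any single fragment, but the restricted closure of each left-hand side across the fragments still reaches the right-hand side; the remaining FDs each lie inside some fragment. All dependencies are preserved.

lossless and dependency-preserving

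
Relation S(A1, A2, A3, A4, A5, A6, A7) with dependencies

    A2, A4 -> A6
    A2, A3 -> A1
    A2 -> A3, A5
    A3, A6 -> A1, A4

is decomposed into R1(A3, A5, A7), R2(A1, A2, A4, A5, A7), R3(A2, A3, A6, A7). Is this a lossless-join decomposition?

No

Chase test. Columns are A1, A2, A3, A4, A5, A6, A7; row i has aⱼ where attribute j ∈ Ri, else bᵢⱼ.
Initial tableau (one row per fragment):
  row 1: b11 b12 a3 b14 a5 b16 a7
  row 2: a1 a2 b23 a4 a5 b26 a7
  row 3: b31 a2 a3 b34 b35 a6 a7
Rows 2 and 3 agree on A2; apply A2→A3, A5 and equate their A3, A5 entries.
Rows 2 and 3 agree on A2, A3; apply A2, A3→A1 and equate their A1 entries.
No row becomes fully distinguished — the join is lossy.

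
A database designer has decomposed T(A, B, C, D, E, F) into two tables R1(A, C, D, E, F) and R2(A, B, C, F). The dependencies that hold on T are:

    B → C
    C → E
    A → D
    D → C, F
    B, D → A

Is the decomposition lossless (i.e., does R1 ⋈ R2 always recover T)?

Yes

Common attributes: R1 ∩ R2 = {A, C, F}.
Closure of {A, C, F}: C → E applies, adding E; A → D applies, adding D. So (A, C, F)⁺ = {A, C, D, E, F}.
This closure contains every attribute of R1, so R1 ∩ R2 → R1. The join is lossless.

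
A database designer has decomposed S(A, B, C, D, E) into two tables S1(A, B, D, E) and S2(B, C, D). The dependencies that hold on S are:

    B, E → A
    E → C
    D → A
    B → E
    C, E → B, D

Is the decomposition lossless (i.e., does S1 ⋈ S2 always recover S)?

Yes

Common attributes: S1 ∩ S2 = {B, D}.
Closure of {B, D}: D → A applies, adding A; B → E applies, adding E; E → C applies, adding C. So (B, D)⁺ = {A, B, C, D, E}.
This closure contains every attribute of S1, so S1 ∩ S2 → S1. The join is lossless.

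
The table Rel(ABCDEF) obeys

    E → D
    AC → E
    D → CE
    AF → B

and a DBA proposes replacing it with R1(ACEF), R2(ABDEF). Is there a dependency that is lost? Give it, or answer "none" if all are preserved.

E → D lies within R2.
AC → E lies within R1.
D → CE: restricted closure across fragments reaches CE.
AF → B lies within R2.
Every dependency is enforceable on the fragments, so the decomposition is dependency-preserving.

none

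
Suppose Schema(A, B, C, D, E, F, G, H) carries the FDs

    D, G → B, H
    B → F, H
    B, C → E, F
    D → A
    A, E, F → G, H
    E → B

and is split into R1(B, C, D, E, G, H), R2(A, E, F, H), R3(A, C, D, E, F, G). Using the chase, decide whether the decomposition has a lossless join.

Chase test. Columns are A, B, C, D, E, F, G, H; row i has aⱼ where attribute j ∈ Ri, else bᵢⱼ.
Initial tableau (one row per fragment):
  row 1: b11 a2 a3 a4 a5 b16 a7 a8
  row 2: a1 b22 b23 b24 a5 a6 b27 a8
  row 3: a1 b32 a3 a4 a5 a6 a7 b38
Rows 1 and 3 agree on D, G; apply D, G→B, H and equate their B, H entries.
Rows 1 and 3 agree on B; apply B→F, H and equate their F, H entries.
Rows 1 and 3 agree on D; apply D→A and equate their A entries.
Rows 1 and 2 agree on A, E, F; apply A, E, F→G, H and equate their G, H entries.
Rows 1 and 2 agree on E; apply E→B and equate their B entries.
Row 1 is now all distinguished symbols — the join is lossless.

Yes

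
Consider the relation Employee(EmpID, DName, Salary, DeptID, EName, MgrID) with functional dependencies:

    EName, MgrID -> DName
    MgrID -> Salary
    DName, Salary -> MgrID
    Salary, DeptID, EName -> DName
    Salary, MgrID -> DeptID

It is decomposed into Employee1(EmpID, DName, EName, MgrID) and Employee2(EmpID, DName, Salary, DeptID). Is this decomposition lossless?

No

Common attributes: Employee1 ∩ Employee2 = {EmpID, DName}.
No dependency enlarges {EmpID, DName}, so (EmpID, DName)⁺ = {EmpID, DName}.
The closure contains neither all of Employee1 = {EmpID, DName, EName, MgrID} nor all of Employee2 = {EmpID, DName, Salary, DeptID}, so the common attributes are not a superkey of either fragment. The join is lossy.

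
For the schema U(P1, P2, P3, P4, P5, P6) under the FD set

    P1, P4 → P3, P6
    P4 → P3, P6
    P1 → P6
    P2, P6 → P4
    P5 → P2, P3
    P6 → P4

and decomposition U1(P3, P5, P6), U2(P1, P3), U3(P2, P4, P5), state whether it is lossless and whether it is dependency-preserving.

lossy and not dependency-preserving

Lossless test (chase): Rows 1 and 3 agree on P5; apply P5→P2, P3 and equate their P2, P3 entries. No row becomes fully distinguished — the join is lossy.
Dependency preservation: the restricted closure of {P1, P4} across the fragments never reaches {P3, P6}, so P1, P4 → P3, P6 cannot be enforced without a join — not preserved.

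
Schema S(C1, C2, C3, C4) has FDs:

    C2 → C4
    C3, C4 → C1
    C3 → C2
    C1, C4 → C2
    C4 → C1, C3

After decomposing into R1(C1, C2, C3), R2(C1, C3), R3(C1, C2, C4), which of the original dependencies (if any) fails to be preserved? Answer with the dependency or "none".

C2 → C4 lies within R3.
C3, C4 → C1: restricted closure across fragments reaches C1.
C3 → C2 lies within R1.
C1, C4 → C2 lies within R3.
C4 → C1, C3: restricted closure across fragments reaches C1, C3.
Every dependency is enforceable on the fragments, so the decomposition is dependency-preserving.

none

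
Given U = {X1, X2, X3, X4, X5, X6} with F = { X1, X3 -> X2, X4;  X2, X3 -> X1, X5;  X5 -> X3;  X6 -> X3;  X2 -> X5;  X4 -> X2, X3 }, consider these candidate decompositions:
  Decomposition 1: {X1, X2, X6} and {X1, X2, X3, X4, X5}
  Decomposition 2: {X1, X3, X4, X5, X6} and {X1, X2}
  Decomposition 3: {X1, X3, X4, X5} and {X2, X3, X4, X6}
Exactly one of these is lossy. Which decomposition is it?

Decomposition 2

Decomposition 1: common = {X1, X2}, closure = {X1, X2, X3, X4, X5} → lossless.
Decomposition 2: common = {X1}, closure = {X1} → lossy.
Decomposition 3: common = {X3, X4}, closure = {X1, X2, X3, X4, X5} → lossless.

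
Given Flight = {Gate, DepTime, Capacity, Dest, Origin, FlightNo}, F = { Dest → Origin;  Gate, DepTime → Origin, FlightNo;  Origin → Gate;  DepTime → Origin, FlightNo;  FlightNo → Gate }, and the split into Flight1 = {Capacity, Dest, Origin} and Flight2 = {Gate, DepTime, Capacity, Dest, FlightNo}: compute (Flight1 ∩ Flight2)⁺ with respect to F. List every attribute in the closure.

Flight1 ∩ Flight2 = {Capacity, Dest}.
Dest → Origin applies, adding Origin
Origin → Gate applies, adding Gate
Closure: {Gate, Capacity, Dest, Origin}.

Gate, Capacity, Dest, Origin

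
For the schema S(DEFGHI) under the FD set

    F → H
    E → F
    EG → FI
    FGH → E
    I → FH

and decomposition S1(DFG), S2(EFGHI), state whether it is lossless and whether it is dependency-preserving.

lossless and dependency-preserving

Lossless test: (FG)⁺ = {EFGHI}, which contains all of one fragment — lossless.
Dependency preservation: every FD's attributes lie within a single fragment, so each can be enforced locally — preserved.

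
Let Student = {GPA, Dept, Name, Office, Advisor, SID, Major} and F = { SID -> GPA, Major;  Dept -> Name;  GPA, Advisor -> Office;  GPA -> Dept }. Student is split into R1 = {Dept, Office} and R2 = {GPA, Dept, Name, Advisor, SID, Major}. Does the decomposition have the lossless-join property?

No

Common attributes: R1 ∩ R2 = {Dept}.
Closure of {Dept}: Dept → Name applies, adding Name. So (Dept)⁺ = {Dept, Name}.
The closure contains neither all of R1 = {Dept, Office} nor all of R2 = {GPA, Dept, Name, Advisor, SID, Major}, so the common attributes are not a superkey of either fragment. The join is lossy.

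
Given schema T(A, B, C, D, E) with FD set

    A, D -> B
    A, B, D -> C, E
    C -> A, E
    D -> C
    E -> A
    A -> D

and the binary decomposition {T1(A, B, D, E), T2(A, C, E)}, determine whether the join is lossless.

Common attributes: T1 ∩ T2 = {A, E}.
Closure of {A, E}: A → D applies, adding D; A, D → B applies, adding B; A, B, D → C, E applies, adding C. So (A, E)⁺ = {A, B, C, D, E}.
This closure contains every attribute of T1, so T1 ∩ T2 → T1. The join is lossless.

Yes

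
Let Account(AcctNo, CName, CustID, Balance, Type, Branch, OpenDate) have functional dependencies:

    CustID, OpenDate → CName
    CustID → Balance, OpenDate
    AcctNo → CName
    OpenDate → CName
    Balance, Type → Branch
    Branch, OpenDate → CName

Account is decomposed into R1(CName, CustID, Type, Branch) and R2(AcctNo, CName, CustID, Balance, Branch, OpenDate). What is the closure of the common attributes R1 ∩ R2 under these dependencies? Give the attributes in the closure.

CName, CustID, Balance, Branch, OpenDate

R1 ∩ R2 = {CName, CustID, Branch}.
CustID → Balance, OpenDate applies, adding Balance, OpenDate
Closure: {CName, CustID, Balance, Branch, OpenDate}.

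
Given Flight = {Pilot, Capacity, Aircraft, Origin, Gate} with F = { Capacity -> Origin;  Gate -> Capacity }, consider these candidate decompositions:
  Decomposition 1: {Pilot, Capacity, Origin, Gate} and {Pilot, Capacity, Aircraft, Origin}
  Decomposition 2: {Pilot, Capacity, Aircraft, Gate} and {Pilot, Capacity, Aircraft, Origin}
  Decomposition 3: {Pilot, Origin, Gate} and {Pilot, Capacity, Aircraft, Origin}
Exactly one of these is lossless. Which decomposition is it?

Decomposition 1: common = {Pilot, Capacity, Origin}, closure = {Pilot, Capacity, Origin} → lossy.
Decomposition 2: common = {Pilot, Capacity, Aircraft}, closure = {Pilot, Capacity, Aircraft, Origin} → lossless.
Decomposition 3: common = {Pilot, Origin}, closure = {Pilot, Origin} → lossy.

Decomposition 2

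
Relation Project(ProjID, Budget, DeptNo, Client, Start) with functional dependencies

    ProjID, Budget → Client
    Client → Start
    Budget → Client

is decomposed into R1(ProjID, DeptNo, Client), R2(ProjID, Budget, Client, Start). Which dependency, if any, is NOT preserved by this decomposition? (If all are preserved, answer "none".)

none

ProjID, Budget → Client lies within R2.
Client → Start lies within R2.
Budget → Client lies within R2.
Every dependency is enforceable on the fragments, so the decomposition is dependency-preserving.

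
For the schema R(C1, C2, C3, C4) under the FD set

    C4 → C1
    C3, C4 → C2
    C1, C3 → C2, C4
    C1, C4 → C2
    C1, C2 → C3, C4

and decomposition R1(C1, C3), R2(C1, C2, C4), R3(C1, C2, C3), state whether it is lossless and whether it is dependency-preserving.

Lossless test (chase): Rows 1 and 3 agree on C1, C3; apply C1, C3→C2, C4 and equate their C2, C4 entries. Rows 1 and 2 agree on C1, C2; apply C1, C2→C3, C4 and equate their C3, C4 entries. Row 1 is now all distinguished symbols — the join is lossless.
Dependency preservation: C3, C4 → C2; C1, C3 → C2, C4; C1, C2 → C3, C4 are not contained in any single fragment, but the restricted closure of each left-hand side across the fragments still reaches the right-hand side; the remaining FDs each lie inside some fragment. All dependencies are preserved.

lossless and dependency-preserving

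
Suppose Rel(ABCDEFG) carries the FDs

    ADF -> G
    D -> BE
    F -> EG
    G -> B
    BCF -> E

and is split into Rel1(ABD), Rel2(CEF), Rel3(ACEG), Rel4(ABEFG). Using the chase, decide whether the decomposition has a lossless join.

No

Chase test. Columns are ABCDEFG; row i has aⱼ where attribute j ∈ Reli, else bᵢⱼ.
Initial tableau (one row per fragment):
  row 1: a1 a2 b13 a4 b15 b16 b17
  row 2: b21 b22 a3 b24 a5 a6 b27
  row 3: a1 b32 a3 b34 a5 b36 a7
  row 4: a1 a2 b43 b44 a5 a6 a7
Rows 2 and 4 agree on F; apply F→EG and equate their EG entries.
Rows 2 and 3 agree on G; apply G→B and equate their B entries.
Rows 2 and 4 agree on G; apply G→B and equate their B entries.
No row becomes fully distinguished — the join is lossy.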